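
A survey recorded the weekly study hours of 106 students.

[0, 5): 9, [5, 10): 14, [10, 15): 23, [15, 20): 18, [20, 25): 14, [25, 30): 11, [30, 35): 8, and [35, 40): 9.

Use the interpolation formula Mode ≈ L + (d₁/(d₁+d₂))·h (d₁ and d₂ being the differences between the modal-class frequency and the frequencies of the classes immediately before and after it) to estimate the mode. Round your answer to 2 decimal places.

Modal class: [10, 15) (highest frequency 23).
d₁ = 23 − 14 = 9, d₂ = 23 − 18 = 5
Mode ≈ 10 + (9/(9+5)) × 5 = 10 + 3.2143 = 13.2143

13.21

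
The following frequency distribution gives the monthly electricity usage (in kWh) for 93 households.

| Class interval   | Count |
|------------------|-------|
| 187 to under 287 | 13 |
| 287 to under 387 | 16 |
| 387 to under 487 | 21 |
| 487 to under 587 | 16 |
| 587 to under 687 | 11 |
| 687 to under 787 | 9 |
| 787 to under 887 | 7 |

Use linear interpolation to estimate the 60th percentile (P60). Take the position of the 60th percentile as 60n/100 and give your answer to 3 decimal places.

Cumulative frequencies: 13, 29, 50, 66, 77, 86, 93
n = 93; position = 60n/100 = 55.8.
This falls in the class 487 to under 587: L = 487, F = 50, f = 16, h = 100.
60th percentile ≈ 487 + ((55.8 − 50) / 16) × 100 = 523.2500

523.250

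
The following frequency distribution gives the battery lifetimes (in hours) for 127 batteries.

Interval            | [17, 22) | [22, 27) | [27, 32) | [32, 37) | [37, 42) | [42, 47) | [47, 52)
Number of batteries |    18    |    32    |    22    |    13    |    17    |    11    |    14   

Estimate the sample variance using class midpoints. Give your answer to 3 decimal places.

93.570

Midpoints: 19.5, 24.5, 29.5, 34.5, 39.5, 44.5, 49.5
n = 127, Σfm = 4086.5, mean = 32.1772
Σfm² = 143281.75
Σf(m − x̄)² = Σfm² − (Σfm)²/n = 143281.75 − 4086.5²/127 = 11789.7638
Sample variance = 11789.7638 / 126 = 93.5696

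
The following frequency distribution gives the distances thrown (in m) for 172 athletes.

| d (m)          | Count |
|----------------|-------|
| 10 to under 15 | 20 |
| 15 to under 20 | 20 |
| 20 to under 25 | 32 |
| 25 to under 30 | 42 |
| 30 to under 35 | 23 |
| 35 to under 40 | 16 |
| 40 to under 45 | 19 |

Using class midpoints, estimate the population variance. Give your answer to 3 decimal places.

79.604

Midpoints: 12.5, 17.5, 22.5, 27.5, 32.5, 37.5, 42.5
n = 172, Σfm = 4630, mean = 26.9186
Σfm² = 138325
Σf(m − x̄)² = Σfm² − (Σfm)²/n = 138325 − 4630²/172 = 13691.8605
Population variance = 13691.8605 / 172 = 79.6038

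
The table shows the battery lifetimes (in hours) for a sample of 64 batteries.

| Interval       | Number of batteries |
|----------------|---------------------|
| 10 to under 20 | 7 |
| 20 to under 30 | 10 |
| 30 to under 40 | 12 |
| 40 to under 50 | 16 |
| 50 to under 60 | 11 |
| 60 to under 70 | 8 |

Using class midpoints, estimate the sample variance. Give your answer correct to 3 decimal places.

Midpoints: 15, 25, 35, 45, 55, 65
n = 64, Σfm = 2620, mean = 40.9375
Σfm² = 122000
Σf(m − x̄)² = Σfm² − (Σfm)²/n = 122000 − 2620²/64 = 14743.7500
Sample variance = 14743.7500 / 63 = 234.0278

234.028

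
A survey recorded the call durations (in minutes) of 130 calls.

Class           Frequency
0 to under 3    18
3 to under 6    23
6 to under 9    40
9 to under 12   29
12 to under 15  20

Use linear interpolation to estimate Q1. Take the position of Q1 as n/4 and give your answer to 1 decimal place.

Cumulative frequencies: 18, 41, 81, 110, 130
n = 130; position = n/4 = 32.5.
This falls in the class 3 to under 6: L = 3, F = 18, f = 23, h = 3.
Lower quartile ≈ 3 + ((32.5 − 18) / 23) × 3 = 4.8913

4.9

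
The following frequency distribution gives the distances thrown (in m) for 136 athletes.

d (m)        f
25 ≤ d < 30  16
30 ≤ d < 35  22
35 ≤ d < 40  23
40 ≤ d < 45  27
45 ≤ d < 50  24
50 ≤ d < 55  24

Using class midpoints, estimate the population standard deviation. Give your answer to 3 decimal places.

8.151

Midpoints: 27.5, 32.5, 37.5, 42.5, 47.5, 52.5
n = 136, Σfm = 5565, mean = 40.9191
Σfm² = 236750
Σf(m − x̄)² = Σfm² − (Σfm)²/n = 236750 − 5565²/136 = 9035.1103
Population variance = 9035.1103 / 136 = 66.4346
Standard deviation = √66.4346 = 8.1507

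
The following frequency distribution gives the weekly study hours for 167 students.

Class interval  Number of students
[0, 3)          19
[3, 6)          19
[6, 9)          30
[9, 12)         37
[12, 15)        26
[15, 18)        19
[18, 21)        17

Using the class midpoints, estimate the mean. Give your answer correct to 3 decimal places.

Midpoints: 1.5, 4.5, 7.5, 10.5, 13.5, 16.5, 19.5
Σfm = 19×1.5 + 19×4.5 + 30×7.5 + 37×10.5 + 26×13.5 + 19×16.5 + 17×19.5 = 1723.5
n = Σf = 167
Mean = 1723.5 / 167 = 10.3204

10.320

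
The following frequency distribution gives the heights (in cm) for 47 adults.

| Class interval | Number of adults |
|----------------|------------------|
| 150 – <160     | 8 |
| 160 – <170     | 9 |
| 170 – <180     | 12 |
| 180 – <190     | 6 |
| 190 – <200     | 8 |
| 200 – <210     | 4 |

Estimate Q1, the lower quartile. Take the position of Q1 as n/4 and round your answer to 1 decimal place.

Cumulative frequencies: 8, 17, 29, 35, 43, 47
n = 47; position = n/4 = 11.75.
This falls in the class 160 – <170: L = 160, F = 8, f = 9, h = 10.
Lower quartile ≈ 160 + ((11.75 − 8) / 9) × 10 = 164.1667

164.2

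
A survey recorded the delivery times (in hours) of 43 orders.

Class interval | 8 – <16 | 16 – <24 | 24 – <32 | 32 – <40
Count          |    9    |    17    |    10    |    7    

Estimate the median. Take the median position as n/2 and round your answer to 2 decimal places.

Cumulative frequencies: 9, 26, 36, 43
n = 43; position = n/2 = 21.5.
This falls in the class 16 – <24: L = 16, F = 9, f = 17, h = 8.
Median ≈ 16 + ((21.5 − 9) / 17) × 8 = 21.8824

21.88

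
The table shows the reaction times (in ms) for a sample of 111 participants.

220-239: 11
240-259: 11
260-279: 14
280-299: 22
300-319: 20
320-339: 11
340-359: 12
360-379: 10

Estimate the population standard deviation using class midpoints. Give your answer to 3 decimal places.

Midpoints: 229.5, 249.5, 269.5, 289.5, 309.5, 329.5, 349.5, 369.5
n = 111, Σfm = 33114.5, mean = 298.3288
Σfm² = 10065957.75
Σf(m − x̄)² = Σfm² − (Σfm)²/n = 10065957.75 − 33114.5²/111 = 186947.7477
Population variance = 186947.7477 / 111 = 1684.2139
Standard deviation = √1684.2139 = 41.0392

41.039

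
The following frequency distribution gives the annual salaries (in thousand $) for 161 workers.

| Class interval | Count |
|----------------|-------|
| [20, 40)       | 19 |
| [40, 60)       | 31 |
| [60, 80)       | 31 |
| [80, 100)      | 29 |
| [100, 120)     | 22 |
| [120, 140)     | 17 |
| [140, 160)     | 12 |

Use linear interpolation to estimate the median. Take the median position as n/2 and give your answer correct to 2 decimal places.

Cumulative frequencies: 19, 50, 81, 110, 132, 149, 161
n = 161; position = n/2 = 80.5.
This falls in the class [60, 80): L = 60, F = 50, f = 31, h = 20.
Median ≈ 60 + ((80.5 − 50) / 31) × 20 = 79.6774

79.68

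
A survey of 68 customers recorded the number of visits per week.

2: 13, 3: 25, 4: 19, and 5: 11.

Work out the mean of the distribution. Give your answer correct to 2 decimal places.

Values: 2, 3, 4, 5
Σfx = 13×2 + 25×3 + 19×4 + 11×5 = 232
n = Σf = 68
Mean = 232 / 68 = 3.4118

3.41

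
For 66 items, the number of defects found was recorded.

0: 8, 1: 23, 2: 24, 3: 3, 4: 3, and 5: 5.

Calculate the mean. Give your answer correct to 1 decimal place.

Values: 0, 1, 2, 3, 4, 5
Σfx = 8×0 + 23×1 + 24×2 + 3×3 + 3×4 + 5×5 = 117
n = Σf = 66
Mean = 117 / 66 = 1.7727

1.8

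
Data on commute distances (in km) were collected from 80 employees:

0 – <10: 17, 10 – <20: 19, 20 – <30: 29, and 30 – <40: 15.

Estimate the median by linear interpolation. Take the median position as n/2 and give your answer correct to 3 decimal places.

21.379

Cumulative frequencies: 17, 36, 65, 80
n = 80; position = n/2 = 40.
This falls in the class 20 – <30: L = 20, F = 36, f = 29, h = 10.
Median ≈ 20 + ((40 − 36) / 29) × 10 = 21.3793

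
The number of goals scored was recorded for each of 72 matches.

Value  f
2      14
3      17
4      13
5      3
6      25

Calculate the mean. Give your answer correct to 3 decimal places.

4.111

Values: 2, 3, 4, 5, 6
Σfx = 14×2 + 17×3 + 13×4 + 3×5 + 25×6 = 296
n = Σf = 72
Mean = 296 / 72 = 4.1111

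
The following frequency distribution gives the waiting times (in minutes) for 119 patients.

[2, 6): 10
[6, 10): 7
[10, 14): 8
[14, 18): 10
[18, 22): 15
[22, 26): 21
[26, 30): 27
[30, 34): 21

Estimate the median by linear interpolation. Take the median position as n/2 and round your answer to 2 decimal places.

Cumulative frequencies: 10, 17, 25, 35, 50, 71, 98, 119
n = 119; position = n/2 = 59.5.
This falls in the class [22, 26): L = 22, F = 50, f = 21, h = 4.
Median ≈ 22 + ((59.5 − 50) / 21) × 4 = 23.8095

23.81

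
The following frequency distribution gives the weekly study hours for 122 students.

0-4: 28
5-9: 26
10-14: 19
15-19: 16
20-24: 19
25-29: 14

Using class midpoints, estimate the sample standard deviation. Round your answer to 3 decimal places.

Midpoints: 2, 7, 12, 17, 22, 27
n = 122, Σfm = 1534, mean = 12.5738
Σfm² = 28148
Σf(m − x̄)² = Σfm² − (Σfm)²/n = 28148 − 1534²/122 = 8859.8361
Sample variance = 8859.8361 / 121 = 73.2218
Standard deviation = √73.2218 = 8.5570

8.557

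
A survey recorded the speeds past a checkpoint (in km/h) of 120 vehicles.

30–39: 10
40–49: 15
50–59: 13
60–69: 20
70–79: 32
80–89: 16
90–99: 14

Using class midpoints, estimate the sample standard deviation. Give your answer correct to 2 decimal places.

17.77

Midpoints: 34.5, 44.5, 54.5, 64.5, 74.5, 84.5, 94.5
n = 120, Σfm = 8070, mean = 67.2500
Σfm² = 580300
Σf(m − x̄)² = Σfm² − (Σfm)²/n = 580300 − 8070²/120 = 37592.5000
Sample variance = 37592.5000 / 119 = 315.9034
Standard deviation = √315.9034 = 17.7737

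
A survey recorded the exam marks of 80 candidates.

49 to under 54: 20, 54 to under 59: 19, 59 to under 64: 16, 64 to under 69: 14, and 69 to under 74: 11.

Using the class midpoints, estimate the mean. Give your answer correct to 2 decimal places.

Midpoints: 51.5, 56.5, 61.5, 66.5, 71.5
Σfm = 20×51.5 + 19×56.5 + 16×61.5 + 14×66.5 + 11×71.5 = 4805
n = Σf = 80
Mean = 4805 / 80 = 60.0625

60.06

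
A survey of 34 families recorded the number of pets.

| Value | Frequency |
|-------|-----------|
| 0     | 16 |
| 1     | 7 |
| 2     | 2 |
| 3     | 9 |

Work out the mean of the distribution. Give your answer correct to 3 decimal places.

Values: 0, 1, 2, 3
Σfx = 16×0 + 7×1 + 2×2 + 9×3 = 38
n = Σf = 34
Mean = 38 / 34 = 1.1176

1.118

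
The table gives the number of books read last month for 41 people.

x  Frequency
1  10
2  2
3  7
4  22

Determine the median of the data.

Cumulative frequencies: 10, 12, 19, 41
n = 41, so the median is the value in position (n+1)/2 = 21.
Position 21 falls at value 4.

4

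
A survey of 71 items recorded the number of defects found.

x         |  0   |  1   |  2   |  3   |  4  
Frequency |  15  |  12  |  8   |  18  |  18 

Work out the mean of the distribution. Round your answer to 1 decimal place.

2.2

Values: 0, 1, 2, 3, 4
Σfx = 15×0 + 12×1 + 8×2 + 18×3 + 18×4 = 154
n = Σf = 71
Mean = 154 / 71 = 2.1690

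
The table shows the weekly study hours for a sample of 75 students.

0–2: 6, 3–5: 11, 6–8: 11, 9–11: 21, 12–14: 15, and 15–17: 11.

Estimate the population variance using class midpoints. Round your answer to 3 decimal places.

Midpoints: 1, 4, 7, 10, 13, 16
n = 75, Σfm = 708, mean = 9.4400
Σfm² = 8172
Σf(m − x̄)² = Σfm² − (Σfm)²/n = 8172 − 708²/75 = 1488.4800
Population variance = 1488.4800 / 75 = 19.8464

19.846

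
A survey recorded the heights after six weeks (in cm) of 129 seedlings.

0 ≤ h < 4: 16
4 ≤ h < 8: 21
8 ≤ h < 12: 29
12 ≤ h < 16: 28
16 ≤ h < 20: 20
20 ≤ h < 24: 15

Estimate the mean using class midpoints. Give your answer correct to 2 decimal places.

Midpoints: 2, 6, 10, 14, 18, 22
Σfm = 16×2 + 21×6 + 29×10 + 28×14 + 20×18 + 15×22 = 1530
n = Σf = 129
Mean = 1530 / 129 = 11.8605

11.86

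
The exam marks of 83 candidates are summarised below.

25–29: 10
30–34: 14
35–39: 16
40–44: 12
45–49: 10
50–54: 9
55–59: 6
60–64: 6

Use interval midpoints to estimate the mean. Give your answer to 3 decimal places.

41.759

Midpoints: 27, 32, 37, 42, 47, 52, 57, 62
Σfm = 10×27 + 14×32 + 16×37 + 12×42 + 10×47 + 9×52 + 6×57 + 6×62 = 3466
n = Σf = 83
Mean = 3466 / 83 = 41.7590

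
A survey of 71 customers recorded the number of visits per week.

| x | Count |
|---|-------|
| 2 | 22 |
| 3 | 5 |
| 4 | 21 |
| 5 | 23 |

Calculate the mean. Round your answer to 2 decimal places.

Values: 2, 3, 4, 5
Σfx = 22×2 + 5×3 + 21×4 + 23×5 = 258
n = Σf = 71
Mean = 258 / 71 = 3.6338

3.63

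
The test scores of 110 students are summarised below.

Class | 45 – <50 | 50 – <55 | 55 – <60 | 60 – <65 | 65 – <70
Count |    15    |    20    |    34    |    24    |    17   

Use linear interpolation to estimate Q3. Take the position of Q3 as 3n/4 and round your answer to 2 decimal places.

Cumulative frequencies: 15, 35, 69, 93, 110
n = 110; position = 3n/4 = 82.5.
This falls in the class 60 – <65: L = 60, F = 69, f = 24, h = 5.
Upper quartile ≈ 60 + ((82.5 − 69) / 24) × 5 = 62.8125

62.81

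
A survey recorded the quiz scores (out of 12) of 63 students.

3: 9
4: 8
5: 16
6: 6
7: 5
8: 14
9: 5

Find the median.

5

Cumulative frequencies: 9, 17, 33, 39, 44, 58, 63
n = 63, so the median is the value in position (n+1)/2 = 32.
Position 32 falls at value 5.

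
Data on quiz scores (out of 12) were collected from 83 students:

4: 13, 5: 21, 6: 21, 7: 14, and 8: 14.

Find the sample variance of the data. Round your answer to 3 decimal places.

Values: 4, 5, 6, 7, 8
n = 83, Σfx = 493, mean = 5.9398
Σfx² = 3071
Σf(x − x̄)² = Σfx² − (Σfx)²/n = 3071 − 493²/83 = 142.6988
Sample variance = 142.6988 / 82 = 1.7402

1.740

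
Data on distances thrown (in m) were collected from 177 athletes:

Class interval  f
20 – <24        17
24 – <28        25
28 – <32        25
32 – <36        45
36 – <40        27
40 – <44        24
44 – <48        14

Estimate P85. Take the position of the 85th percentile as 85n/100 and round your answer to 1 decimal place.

Cumulative frequencies: 17, 42, 67, 112, 139, 163, 177
n = 177; position = 85n/100 = 150.45.
This falls in the class 40 – <44: L = 40, F = 139, f = 24, h = 4.
85th percentile ≈ 40 + ((150.45 − 139) / 24) × 4 = 41.9083

41.9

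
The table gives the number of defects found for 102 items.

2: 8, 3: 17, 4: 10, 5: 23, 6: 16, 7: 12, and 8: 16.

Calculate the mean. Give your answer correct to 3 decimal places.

Values: 2, 3, 4, 5, 6, 7, 8
Σfx = 8×2 + 17×3 + 10×4 + 23×5 + 16×6 + 12×7 + 16×8 = 530
n = Σf = 102
Mean = 530 / 102 = 5.1961

5.196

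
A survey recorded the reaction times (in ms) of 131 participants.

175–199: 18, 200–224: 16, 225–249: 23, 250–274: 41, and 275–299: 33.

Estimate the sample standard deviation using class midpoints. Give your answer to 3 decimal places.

Midpoints: 187, 212, 237, 262, 287
n = 131, Σfm = 32422, mean = 247.4962
Σfm² = 8173014
Σf(m − x̄)² = Σfm² − (Σfm)²/n = 8173014 − 32422²/131 = 148692.7481
Sample variance = 148692.7481 / 130 = 1143.7904
Standard deviation = √1143.7904 = 33.8200

33.820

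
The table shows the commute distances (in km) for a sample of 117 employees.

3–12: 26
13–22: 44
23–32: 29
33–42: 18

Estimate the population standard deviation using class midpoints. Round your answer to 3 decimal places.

9.871

Midpoints: 7.5, 17.5, 27.5, 37.5
n = 117, Σfm = 2437.5, mean = 20.8333
Σfm² = 62181.25
Σf(m − x̄)² = Σfm² − (Σfm)²/n = 62181.25 − 2437.5²/117 = 11400.0000
Population variance = 11400.0000 / 117 = 97.4359
Standard deviation = √97.4359 = 9.8710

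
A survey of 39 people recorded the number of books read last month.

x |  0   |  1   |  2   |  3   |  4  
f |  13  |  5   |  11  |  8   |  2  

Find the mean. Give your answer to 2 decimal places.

Values: 0, 1, 2, 3, 4
Σfx = 13×0 + 5×1 + 11×2 + 8×3 + 2×4 = 59
n = Σf = 39
Mean = 59 / 39 = 1.5128

1.51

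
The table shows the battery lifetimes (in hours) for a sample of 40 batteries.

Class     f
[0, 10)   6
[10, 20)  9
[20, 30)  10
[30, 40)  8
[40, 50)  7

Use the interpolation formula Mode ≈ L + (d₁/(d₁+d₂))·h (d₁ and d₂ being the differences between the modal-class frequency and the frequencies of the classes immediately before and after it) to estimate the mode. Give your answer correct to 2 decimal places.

Modal class: [20, 30) (highest frequency 10).
d₁ = 10 − 9 = 1, d₂ = 10 − 8 = 2
Mode ≈ 20 + (1/(1+2)) × 10 = 20 + 3.3333 = 23.3333

23.33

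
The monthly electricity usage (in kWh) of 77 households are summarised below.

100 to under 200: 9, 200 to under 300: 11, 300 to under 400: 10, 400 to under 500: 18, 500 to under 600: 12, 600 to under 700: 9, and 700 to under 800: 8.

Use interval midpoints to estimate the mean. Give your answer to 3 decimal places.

443.506

Midpoints: 150, 250, 350, 450, 550, 650, 750
Σfm = 9×150 + 11×250 + 10×350 + 18×450 + 12×550 + 9×650 + 8×750 = 34150
n = Σf = 77
Mean = 34150 / 77 = 443.5065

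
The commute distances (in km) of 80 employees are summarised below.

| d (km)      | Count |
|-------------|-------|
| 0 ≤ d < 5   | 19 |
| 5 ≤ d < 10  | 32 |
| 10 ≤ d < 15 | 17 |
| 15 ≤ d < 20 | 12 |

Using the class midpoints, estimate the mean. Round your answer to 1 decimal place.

Midpoints: 2.5, 7.5, 12.5, 17.5
Σfm = 19×2.5 + 32×7.5 + 17×12.5 + 12×17.5 = 710
n = Σf = 80
Mean = 710 / 80 = 8.8750

8.9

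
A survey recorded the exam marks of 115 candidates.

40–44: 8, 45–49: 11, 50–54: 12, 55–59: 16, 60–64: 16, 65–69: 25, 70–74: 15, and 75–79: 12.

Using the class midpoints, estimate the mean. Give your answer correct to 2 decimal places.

61.39

Midpoints: 42, 47, 52, 57, 62, 67, 72, 77
Σfm = 8×42 + 11×47 + 12×52 + 16×57 + 16×62 + 25×67 + 15×72 + 12×77 = 7060
n = Σf = 115
Mean = 7060 / 115 = 61.3913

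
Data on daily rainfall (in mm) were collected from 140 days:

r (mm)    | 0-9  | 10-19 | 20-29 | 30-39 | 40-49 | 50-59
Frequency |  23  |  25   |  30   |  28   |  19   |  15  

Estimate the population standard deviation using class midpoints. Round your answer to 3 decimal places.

15.688

Midpoints: 4.5, 14.5, 24.5, 34.5, 44.5, 54.5
n = 140, Σfm = 3830, mean = 27.3571
Σfm² = 139235
Σf(m − x̄)² = Σfm² − (Σfm)²/n = 139235 − 3830²/140 = 34457.1429
Population variance = 34457.1429 / 140 = 246.1224
Standard deviation = √246.1224 = 15.6883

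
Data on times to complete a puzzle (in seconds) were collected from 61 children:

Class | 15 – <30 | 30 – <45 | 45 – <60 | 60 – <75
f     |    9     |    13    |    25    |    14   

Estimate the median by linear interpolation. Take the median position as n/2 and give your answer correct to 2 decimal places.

Cumulative frequencies: 9, 22, 47, 61
n = 61; position = n/2 = 30.5.
This falls in the class 45 – <60: L = 45, F = 22, f = 25, h = 15.
Median ≈ 45 + ((30.5 − 22) / 25) × 15 = 50.1000

50.10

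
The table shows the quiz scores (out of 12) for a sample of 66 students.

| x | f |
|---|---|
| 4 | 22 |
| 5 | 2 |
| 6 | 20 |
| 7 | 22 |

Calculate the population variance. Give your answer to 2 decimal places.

1.56

Values: 4, 5, 6, 7
n = 66, Σfx = 372, mean = 5.6364
Σfx² = 2200
Σf(x − x̄)² = Σfx² − (Σfx)²/n = 2200 − 372²/66 = 103.2727
Population variance = 103.2727 / 66 = 1.5647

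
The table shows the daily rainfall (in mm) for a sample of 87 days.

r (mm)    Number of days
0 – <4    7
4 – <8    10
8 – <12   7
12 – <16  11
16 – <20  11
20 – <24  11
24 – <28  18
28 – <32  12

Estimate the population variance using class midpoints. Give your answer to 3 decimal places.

Midpoints: 2, 6, 10, 14, 18, 22, 26, 30
n = 87, Σfm = 1566, mean = 18.0000
Σfm² = 35100
Σf(m − x̄)² = Σfm² − (Σfm)²/n = 35100 − 1566²/87 = 6912.0000
Population variance = 6912.0000 / 87 = 79.4483

79.448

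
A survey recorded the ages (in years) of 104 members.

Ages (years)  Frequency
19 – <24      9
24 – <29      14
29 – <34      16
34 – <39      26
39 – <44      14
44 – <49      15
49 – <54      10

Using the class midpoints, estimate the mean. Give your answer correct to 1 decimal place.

Midpoints: 21.5, 26.5, 31.5, 36.5, 41.5, 46.5, 51.5
Σfm = 9×21.5 + 14×26.5 + 16×31.5 + 26×36.5 + 14×41.5 + 15×46.5 + 10×51.5 = 3811
n = Σf = 104
Mean = 3811 / 104 = 36.6442

36.6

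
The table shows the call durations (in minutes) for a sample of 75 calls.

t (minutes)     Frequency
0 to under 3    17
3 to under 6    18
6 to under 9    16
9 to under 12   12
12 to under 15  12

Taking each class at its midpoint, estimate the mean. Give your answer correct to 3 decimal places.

Midpoints: 1.5, 4.5, 7.5, 10.5, 13.5
Σfm = 17×1.5 + 18×4.5 + 16×7.5 + 12×10.5 + 12×13.5 = 514.5
n = Σf = 75
Mean = 514.5 / 75 = 6.8600

6.860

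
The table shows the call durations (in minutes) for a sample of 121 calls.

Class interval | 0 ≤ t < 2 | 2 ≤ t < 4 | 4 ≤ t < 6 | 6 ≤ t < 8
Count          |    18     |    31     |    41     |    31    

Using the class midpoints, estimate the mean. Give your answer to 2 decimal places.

4.40

Midpoints: 1, 3, 5, 7
Σfm = 18×1 + 31×3 + 41×5 + 31×7 = 533
n = Σf = 121
Mean = 533 / 121 = 4.4050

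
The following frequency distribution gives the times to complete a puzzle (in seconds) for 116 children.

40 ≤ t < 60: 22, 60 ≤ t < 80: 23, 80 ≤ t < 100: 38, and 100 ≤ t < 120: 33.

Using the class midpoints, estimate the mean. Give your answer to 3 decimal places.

Midpoints: 50, 70, 90, 110
Σfm = 22×50 + 23×70 + 38×90 + 33×110 = 9760
n = Σf = 116
Mean = 9760 / 116 = 84.1379

84.138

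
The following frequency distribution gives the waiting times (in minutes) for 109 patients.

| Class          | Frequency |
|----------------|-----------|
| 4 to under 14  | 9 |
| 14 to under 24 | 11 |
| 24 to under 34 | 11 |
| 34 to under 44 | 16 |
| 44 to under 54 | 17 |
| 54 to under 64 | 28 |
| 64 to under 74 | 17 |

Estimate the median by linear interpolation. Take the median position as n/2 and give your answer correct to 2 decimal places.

48.41

Cumulative frequencies: 9, 20, 31, 47, 64, 92, 109
n = 109; position = n/2 = 54.5.
This falls in the class 44 to under 54: L = 44, F = 47, f = 17, h = 10.
Median ≈ 44 + ((54.5 − 47) / 17) × 10 = 48.4118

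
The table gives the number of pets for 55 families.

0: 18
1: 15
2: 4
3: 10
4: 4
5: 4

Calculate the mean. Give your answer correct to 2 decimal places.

1.62

Values: 0, 1, 2, 3, 4, 5
Σfx = 18×0 + 15×1 + 4×2 + 10×3 + 4×4 + 4×5 = 89
n = Σf = 55
Mean = 89 / 55 = 1.6182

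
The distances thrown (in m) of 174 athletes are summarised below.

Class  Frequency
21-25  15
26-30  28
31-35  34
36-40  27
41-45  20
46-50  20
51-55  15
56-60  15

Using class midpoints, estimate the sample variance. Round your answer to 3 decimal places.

Midpoints: 23, 28, 33, 38, 43, 48, 53, 58
n = 174, Σfm = 6762, mean = 38.8621
Σfm² = 281556
Σf(m − x̄)² = Σfm² − (Σfm)²/n = 281556 − 6762²/174 = 18770.6897
Sample variance = 18770.6897 / 173 = 108.5011

108.501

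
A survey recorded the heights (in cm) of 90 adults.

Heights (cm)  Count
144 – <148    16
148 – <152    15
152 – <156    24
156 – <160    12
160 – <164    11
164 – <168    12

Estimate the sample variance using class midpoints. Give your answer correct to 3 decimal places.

42.629

Midpoints: 146, 150, 154, 158, 162, 166
n = 90, Σfm = 13952, mean = 155.0222
Σfm² = 2166664
Σf(m − x̄)² = Σfm² − (Σfm)²/n = 2166664 − 13952²/90 = 3793.9556
Sample variance = 3793.9556 / 89 = 42.6287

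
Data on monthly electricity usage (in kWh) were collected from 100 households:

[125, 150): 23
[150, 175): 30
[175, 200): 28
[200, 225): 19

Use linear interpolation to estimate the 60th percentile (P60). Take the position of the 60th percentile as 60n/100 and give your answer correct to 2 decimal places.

Cumulative frequencies: 23, 53, 81, 100
n = 100; position = 60n/100 = 60.
This falls in the class [175, 200): L = 175, F = 53, f = 28, h = 25.
60th percentile ≈ 175 + ((60 − 53) / 28) × 25 = 181.2500

181.25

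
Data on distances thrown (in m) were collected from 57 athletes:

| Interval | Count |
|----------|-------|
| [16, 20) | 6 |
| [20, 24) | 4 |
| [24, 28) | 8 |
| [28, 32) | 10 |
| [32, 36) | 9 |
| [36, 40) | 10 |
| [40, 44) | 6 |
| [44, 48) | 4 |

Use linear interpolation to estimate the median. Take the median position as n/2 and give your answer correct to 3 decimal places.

Cumulative frequencies: 6, 10, 18, 28, 37, 47, 53, 57
n = 57; position = n/2 = 28.5.
This falls in the class [32, 36): L = 32, F = 28, f = 9, h = 4.
Median ≈ 32 + ((28.5 − 28) / 9) × 4 = 32.2222

32.222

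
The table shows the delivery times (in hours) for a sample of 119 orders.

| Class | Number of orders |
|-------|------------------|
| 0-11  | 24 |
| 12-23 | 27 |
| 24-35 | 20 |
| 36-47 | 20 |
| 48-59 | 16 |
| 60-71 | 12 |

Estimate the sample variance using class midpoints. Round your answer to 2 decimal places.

Midpoints: 5.5, 17.5, 29.5, 41.5, 53.5, 65.5
n = 119, Σfm = 3666.5, mean = 30.8109
Σfm² = 158123.75
Σf(m − x̄)² = Σfm² − (Σfm)²/n = 158123.75 − 3666.5²/119 = 45155.4958
Sample variance = 45155.4958 / 118 = 382.6737

382.67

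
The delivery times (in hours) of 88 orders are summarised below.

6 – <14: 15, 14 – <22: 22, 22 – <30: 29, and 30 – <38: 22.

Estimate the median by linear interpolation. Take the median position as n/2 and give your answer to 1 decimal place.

23.9

Cumulative frequencies: 15, 37, 66, 88
n = 88; position = n/2 = 44.
This falls in the class 22 – <30: L = 22, F = 37, f = 29, h = 8.
Median ≈ 22 + ((44 − 37) / 29) × 8 = 23.9310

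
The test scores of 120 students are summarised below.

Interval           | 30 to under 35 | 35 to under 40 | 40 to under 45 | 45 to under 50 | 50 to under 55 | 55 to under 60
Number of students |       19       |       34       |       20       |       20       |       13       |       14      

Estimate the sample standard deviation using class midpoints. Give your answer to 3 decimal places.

Midpoints: 32.5, 37.5, 42.5, 47.5, 52.5, 57.5
n = 120, Σfm = 5180, mean = 43.1667
Σfm² = 231250
Σf(m − x̄)² = Σfm² − (Σfm)²/n = 231250 − 5180²/120 = 7646.6667
Sample variance = 7646.6667 / 119 = 64.2577
Standard deviation = √64.2577 = 8.0161

8.016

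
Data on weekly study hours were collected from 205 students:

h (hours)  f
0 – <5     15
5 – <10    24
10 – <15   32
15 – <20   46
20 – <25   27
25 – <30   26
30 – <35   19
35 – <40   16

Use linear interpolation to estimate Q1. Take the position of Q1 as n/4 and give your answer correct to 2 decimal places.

11.91

Cumulative frequencies: 15, 39, 71, 117, 144, 170, 189, 205
n = 205; position = n/4 = 51.25.
This falls in the class 10 – <15: L = 10, F = 39, f = 32, h = 5.
Lower quartile ≈ 10 + ((51.25 − 39) / 32) × 5 = 11.9141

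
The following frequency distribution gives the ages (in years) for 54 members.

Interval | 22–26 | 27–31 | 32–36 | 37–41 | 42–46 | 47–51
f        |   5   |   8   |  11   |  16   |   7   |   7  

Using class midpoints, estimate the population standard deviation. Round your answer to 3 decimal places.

Midpoints: 24, 29, 34, 39, 44, 49
n = 54, Σfm = 2001, mean = 37.0556
Σfm² = 77019
Σf(m − x̄)² = Σfm² − (Σfm)²/n = 77019 − 2001²/54 = 2870.8333
Population variance = 2870.8333 / 54 = 53.1636
Standard deviation = √53.1636 = 7.2913

7.291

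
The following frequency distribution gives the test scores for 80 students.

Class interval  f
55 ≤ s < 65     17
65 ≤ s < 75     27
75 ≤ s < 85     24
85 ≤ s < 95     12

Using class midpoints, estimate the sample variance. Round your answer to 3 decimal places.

Midpoints: 60, 70, 80, 90
n = 80, Σfm = 5910, mean = 73.8750
Σfm² = 444300
Σf(m − x̄)² = Σfm² − (Σfm)²/n = 444300 − 5910²/80 = 7698.7500
Sample variance = 7698.7500 / 79 = 97.4525

97.453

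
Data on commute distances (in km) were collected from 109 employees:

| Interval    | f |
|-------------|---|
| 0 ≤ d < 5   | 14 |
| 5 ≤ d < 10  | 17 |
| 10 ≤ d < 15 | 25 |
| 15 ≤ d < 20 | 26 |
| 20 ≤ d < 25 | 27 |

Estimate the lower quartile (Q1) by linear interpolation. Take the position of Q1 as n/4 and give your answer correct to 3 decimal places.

Cumulative frequencies: 14, 31, 56, 82, 109
n = 109; position = n/4 = 27.25.
This falls in the class 5 ≤ d < 10: L = 5, F = 14, f = 17, h = 5.
Lower quartile ≈ 5 + ((27.25 − 14) / 17) × 5 = 8.8971

8.897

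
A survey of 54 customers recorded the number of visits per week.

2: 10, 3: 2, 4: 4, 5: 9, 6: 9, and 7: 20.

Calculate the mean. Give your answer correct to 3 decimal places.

Values: 2, 3, 4, 5, 6, 7
Σfx = 10×2 + 2×3 + 4×4 + 9×5 + 9×6 + 20×7 = 281
n = Σf = 54
Mean = 281 / 54 = 5.2037

5.204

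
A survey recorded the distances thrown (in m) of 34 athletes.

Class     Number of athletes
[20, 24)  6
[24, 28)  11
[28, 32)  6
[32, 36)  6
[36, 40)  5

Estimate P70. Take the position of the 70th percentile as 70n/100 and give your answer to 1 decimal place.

Cumulative frequencies: 6, 17, 23, 29, 34
n = 34; position = 70n/100 = 23.8.
This falls in the class [32, 36): L = 32, F = 23, f = 6, h = 4.
70th percentile ≈ 32 + ((23.8 − 23) / 6) × 4 = 32.5333

32.5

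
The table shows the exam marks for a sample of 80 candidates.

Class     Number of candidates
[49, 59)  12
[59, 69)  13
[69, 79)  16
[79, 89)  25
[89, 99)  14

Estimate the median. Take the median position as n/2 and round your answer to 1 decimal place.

Cumulative frequencies: 12, 25, 41, 66, 80
n = 80; position = n/2 = 40.
This falls in the class [69, 79): L = 69, F = 25, f = 16, h = 10.
Median ≈ 69 + ((40 − 25) / 16) × 10 = 78.3750

78.4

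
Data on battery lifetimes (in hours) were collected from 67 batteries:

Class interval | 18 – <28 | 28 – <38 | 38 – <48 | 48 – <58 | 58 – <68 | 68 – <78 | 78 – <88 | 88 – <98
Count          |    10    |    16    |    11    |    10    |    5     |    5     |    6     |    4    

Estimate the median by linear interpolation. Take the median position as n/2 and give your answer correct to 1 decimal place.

Cumulative frequencies: 10, 26, 37, 47, 52, 57, 63, 67
n = 67; position = n/2 = 33.5.
This falls in the class 38 – <48: L = 38, F = 26, f = 11, h = 10.
Median ≈ 38 + ((33.5 − 26) / 11) × 10 = 44.8182

44.8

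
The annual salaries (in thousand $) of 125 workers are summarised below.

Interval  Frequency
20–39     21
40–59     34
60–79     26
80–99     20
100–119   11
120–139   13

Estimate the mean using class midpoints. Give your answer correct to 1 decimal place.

Midpoints: 29.5, 49.5, 69.5, 89.5, 109.5, 129.5
Σfm = 21×29.5 + 34×49.5 + 26×69.5 + 20×89.5 + 11×109.5 + 13×129.5 = 8787.5
n = Σf = 125
Mean = 8787.5 / 125 = 70.3000

70.3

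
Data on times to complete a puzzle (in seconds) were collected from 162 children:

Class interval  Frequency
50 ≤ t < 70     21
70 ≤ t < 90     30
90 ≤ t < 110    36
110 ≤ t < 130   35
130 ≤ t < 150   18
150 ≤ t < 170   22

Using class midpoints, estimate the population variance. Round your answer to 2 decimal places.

Midpoints: 60, 80, 100, 120, 140, 160
n = 162, Σfm = 17500, mean = 108.0247
Σfm² = 2047600
Σf(m − x̄)² = Σfm² − (Σfm)²/n = 2047600 − 17500²/162 = 157167.9012
Population variance = 157167.9012 / 162 = 970.1722

970.17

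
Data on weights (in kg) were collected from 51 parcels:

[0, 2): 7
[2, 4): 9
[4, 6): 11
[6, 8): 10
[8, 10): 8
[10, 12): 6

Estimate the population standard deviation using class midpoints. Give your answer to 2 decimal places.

Midpoints: 1, 3, 5, 7, 9, 11
n = 51, Σfm = 297, mean = 5.8235
Σfm² = 2227
Σf(m − x̄)² = Σfm² − (Σfm)²/n = 2227 − 297²/51 = 497.4118
Population variance = 497.4118 / 51 = 9.7532
Standard deviation = √9.7532 = 3.1230

3.12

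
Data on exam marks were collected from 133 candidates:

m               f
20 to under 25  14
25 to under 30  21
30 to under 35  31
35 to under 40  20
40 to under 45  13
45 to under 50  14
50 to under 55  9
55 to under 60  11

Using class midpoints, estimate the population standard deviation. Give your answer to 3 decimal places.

Midpoints: 22.5, 27.5, 32.5, 37.5, 42.5, 47.5, 52.5, 57.5
n = 133, Σfm = 4972.5, mean = 37.3872
Σfm² = 200081.25
Σf(m − x̄)² = Σfm² − (Σfm)²/n = 200081.25 − 4972.5²/133 = 14173.3083
Population variance = 14173.3083 / 133 = 106.5662
Standard deviation = √106.5662 = 10.3231

10.323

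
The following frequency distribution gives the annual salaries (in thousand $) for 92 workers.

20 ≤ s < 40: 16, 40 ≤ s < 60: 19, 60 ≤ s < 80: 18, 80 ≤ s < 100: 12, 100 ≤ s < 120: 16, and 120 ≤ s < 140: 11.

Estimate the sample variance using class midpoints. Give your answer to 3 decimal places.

Midpoints: 30, 50, 70, 90, 110, 130
n = 92, Σfm = 6960, mean = 75.6522
Σfm² = 626800
Σf(m − x̄)² = Σfm² − (Σfm)²/n = 626800 − 6960²/92 = 100260.8696
Sample variance = 100260.8696 / 91 = 1101.7678

1101.768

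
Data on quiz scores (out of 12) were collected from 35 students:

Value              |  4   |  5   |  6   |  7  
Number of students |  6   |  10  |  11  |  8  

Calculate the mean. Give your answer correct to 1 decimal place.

Values: 4, 5, 6, 7
Σfx = 6×4 + 10×5 + 11×6 + 8×7 = 196
n = Σf = 35
Mean = 196 / 35 = 5.6000

5.6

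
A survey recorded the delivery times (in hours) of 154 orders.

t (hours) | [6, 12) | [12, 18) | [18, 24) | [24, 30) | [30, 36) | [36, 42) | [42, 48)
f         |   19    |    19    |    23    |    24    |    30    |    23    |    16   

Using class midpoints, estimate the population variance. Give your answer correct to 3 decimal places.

125.244

Midpoints: 9, 15, 21, 27, 33, 39, 45
n = 154, Σfm = 4194, mean = 27.2338
Σfm² = 133506
Σf(m − x̄)² = Σfm² − (Σfm)²/n = 133506 − 4194²/154 = 19287.5844
Population variance = 19287.5844 / 154 = 125.2441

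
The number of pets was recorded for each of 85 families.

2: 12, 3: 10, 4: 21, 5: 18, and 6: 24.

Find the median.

4

Cumulative frequencies: 12, 22, 43, 61, 85
n = 85, so the median is the value in position (n+1)/2 = 43.
Position 43 falls at value 4.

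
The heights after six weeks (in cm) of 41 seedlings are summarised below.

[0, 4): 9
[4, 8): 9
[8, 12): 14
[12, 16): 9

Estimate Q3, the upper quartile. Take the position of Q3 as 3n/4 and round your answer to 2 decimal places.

11.64

Cumulative frequencies: 9, 18, 32, 41
n = 41; position = 3n/4 = 30.75.
This falls in the class [8, 12): L = 8, F = 18, f = 14, h = 4.
Upper quartile ≈ 8 + ((30.75 − 18) / 14) × 4 = 11.6429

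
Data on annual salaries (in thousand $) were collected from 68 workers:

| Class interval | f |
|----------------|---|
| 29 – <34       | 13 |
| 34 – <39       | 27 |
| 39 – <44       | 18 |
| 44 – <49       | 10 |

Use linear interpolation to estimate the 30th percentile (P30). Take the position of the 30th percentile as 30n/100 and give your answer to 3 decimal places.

35.370

Cumulative frequencies: 13, 40, 58, 68
n = 68; position = 30n/100 = 20.4.
This falls in the class 34 – <39: L = 34, F = 13, f = 27, h = 5.
30th percentile ≈ 34 + ((20.4 − 13) / 27) × 5 = 35.3704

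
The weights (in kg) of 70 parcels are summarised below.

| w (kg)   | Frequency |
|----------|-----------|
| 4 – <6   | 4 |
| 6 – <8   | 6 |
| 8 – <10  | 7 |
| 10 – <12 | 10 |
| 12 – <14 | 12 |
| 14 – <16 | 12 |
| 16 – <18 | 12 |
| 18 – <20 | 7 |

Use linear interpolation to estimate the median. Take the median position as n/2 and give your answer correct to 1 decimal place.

13.3

Cumulative frequencies: 4, 10, 17, 27, 39, 51, 63, 70
n = 70; position = n/2 = 35.
This falls in the class 12 – <14: L = 12, F = 27, f = 12, h = 2.
Median ≈ 12 + ((35 − 27) / 12) × 2 = 13.3333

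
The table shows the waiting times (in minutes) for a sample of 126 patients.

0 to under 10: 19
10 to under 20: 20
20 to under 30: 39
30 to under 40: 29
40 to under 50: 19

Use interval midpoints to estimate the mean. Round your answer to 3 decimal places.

25.714

Midpoints: 5, 15, 25, 35, 45
Σfm = 19×5 + 20×15 + 39×25 + 29×35 + 19×45 = 3240
n = Σf = 126
Mean = 3240 / 126 = 25.7143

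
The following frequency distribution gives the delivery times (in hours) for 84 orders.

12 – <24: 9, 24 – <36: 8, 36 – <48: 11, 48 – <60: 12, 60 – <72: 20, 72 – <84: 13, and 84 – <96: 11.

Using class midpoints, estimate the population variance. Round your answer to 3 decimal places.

Midpoints: 18, 30, 42, 54, 66, 78, 90
n = 84, Σfm = 4836, mean = 57.5714
Σfm² = 319824
Σf(m − x̄)² = Σfm² − (Σfm)²/n = 319824 − 4836²/84 = 41408.5714
Population variance = 41408.5714 / 84 = 492.9592

492.959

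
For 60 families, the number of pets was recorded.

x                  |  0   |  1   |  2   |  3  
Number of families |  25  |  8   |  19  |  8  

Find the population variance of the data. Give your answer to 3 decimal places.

Values: 0, 1, 2, 3
n = 60, Σfx = 70, mean = 1.1667
Σfx² = 156
Σf(x − x̄)² = Σfx² − (Σfx)²/n = 156 − 70²/60 = 74.3333
Population variance = 74.3333 / 60 = 1.2389

1.239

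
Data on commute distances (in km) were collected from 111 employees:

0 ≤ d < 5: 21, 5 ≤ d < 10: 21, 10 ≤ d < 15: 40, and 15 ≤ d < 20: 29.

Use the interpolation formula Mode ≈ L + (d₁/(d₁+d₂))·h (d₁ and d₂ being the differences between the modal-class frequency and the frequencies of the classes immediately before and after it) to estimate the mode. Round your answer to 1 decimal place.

Modal class: 10 ≤ d < 15 (highest frequency 40).
d₁ = 40 − 21 = 19, d₂ = 40 − 29 = 11
Mode ≈ 10 + (19/(19+11)) × 5 = 10 + 3.1667 = 13.1667

13.2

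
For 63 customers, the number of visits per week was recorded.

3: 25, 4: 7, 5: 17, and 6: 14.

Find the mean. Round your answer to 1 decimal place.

4.3

Values: 3, 4, 5, 6
Σfx = 25×3 + 7×4 + 17×5 + 14×6 = 272
n = Σf = 63
Mean = 272 / 63 = 4.3175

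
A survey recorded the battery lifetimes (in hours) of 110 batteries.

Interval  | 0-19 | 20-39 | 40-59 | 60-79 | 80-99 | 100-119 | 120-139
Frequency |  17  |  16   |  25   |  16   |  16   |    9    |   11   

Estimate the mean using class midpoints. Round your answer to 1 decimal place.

62.0

Midpoints: 9.5, 29.5, 49.5, 69.5, 89.5, 109.5, 129.5
Σfm = 17×9.5 + 16×29.5 + 25×49.5 + 16×69.5 + 16×89.5 + 9×109.5 + 11×129.5 = 6825
n = Σf = 110
Mean = 6825 / 110 = 62.0455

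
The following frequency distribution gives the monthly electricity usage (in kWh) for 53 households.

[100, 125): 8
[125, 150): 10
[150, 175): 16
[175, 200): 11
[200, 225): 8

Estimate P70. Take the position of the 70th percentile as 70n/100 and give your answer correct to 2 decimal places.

182.05

Cumulative frequencies: 8, 18, 34, 45, 53
n = 53; position = 70n/100 = 37.1.
This falls in the class [175, 200): L = 175, F = 34, f = 11, h = 25.
70th percentile ≈ 175 + ((37.1 − 34) / 11) × 25 = 182.0455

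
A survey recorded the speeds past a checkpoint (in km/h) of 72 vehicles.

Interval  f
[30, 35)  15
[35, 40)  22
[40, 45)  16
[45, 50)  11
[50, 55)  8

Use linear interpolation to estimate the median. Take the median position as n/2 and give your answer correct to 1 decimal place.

Cumulative frequencies: 15, 37, 53, 64, 72
n = 72; position = n/2 = 36.
This falls in the class [35, 40): L = 35, F = 15, f = 22, h = 5.
Median ≈ 35 + ((36 − 15) / 22) × 5 = 39.7727

39.8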